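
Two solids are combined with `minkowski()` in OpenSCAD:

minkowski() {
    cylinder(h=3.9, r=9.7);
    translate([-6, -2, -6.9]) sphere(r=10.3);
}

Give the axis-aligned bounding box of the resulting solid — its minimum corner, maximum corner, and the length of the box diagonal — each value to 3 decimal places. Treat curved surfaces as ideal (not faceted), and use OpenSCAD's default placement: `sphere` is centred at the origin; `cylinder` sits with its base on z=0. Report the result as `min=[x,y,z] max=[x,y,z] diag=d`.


min=[-26.000,-22.000,-17.200] max=[14.000,18.000,7.300] diag=61.646

A = translate([-6, -2, -6.9]) sphere(r=10.3) → bbox [-16.3,-12.3,-17.2] .. [4.3,8.3,3.4]
B = cylinder(h=3.9, r=9.7) → bbox [-9.7,-9.7,0] .. [9.7,9.7,3.9]
lo = A.lo+B.lo = [-16.3-9.7, -12.3-9.7, -17.2+0] = [-26.000,-22.000,-17.200]
hi = A.hi+B.hi = [4.3+9.7, 8.3+9.7, 3.4+3.9] = [14.000,18.000,7.300]
diag = √(40²+40²+24.5²) = √3800.25 = 61.646


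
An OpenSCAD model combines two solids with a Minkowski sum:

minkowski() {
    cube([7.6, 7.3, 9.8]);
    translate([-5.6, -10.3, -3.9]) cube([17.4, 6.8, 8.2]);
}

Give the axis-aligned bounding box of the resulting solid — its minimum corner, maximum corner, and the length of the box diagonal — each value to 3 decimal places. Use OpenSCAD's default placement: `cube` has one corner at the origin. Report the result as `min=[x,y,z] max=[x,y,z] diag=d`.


A = translate([-5.6, -10.3, -3.9]) cube([17.4, 6.8, 8.2]) → bbox [-5.6,-10.3,-3.9] .. [11.8,-3.5,4.3]
B = cube([7.6, 7.3, 9.8]) → bbox [0,0,0] .. [7.6,7.3,9.8]
lo = A.lo+B.lo = [-5.6+0, -10.3+0, -3.9+0] = [-5.600,-10.300,-3.900]
hi = A.hi+B.hi = [11.8+7.6, -3.5+7.3, 4.3+9.8] = [19.400,3.800,14.100]
diag = √(25²+14.1²+18²) = √1147.81 = 33.879

min=[-5.600,-10.300,-3.900] max=[19.400,3.800,14.100] diag=33.879


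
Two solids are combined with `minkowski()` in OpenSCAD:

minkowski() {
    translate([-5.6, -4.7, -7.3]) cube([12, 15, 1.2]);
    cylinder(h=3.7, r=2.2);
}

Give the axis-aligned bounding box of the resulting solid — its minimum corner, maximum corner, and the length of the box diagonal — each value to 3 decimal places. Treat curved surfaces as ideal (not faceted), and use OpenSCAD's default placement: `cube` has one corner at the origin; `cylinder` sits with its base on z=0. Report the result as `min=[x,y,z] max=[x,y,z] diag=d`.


A = translate([-5.6, -4.7, -7.3]) cube([12, 15, 1.2]) → bbox [-5.6,-4.7,-7.3] .. [6.4,10.3,-6.1]
B = cylinder(h=3.7, r=2.2) → bbox [-2.2,-2.2,0] .. [2.2,2.2,3.7]
lo = A.lo+B.lo = [-5.6-2.2, -4.7-2.2, -7.3+0] = [-7.800,-6.900,-7.300]
hi = A.hi+B.hi = [6.4+2.2, 10.3+2.2, -6.1+3.7] = [8.600,12.500,-2.400]
diag = √(16.4²+19.4²+4.9²) = √669.33 = 25.871

min=[-7.800,-6.900,-7.300] max=[8.600,12.500,-2.400] diag=25.871


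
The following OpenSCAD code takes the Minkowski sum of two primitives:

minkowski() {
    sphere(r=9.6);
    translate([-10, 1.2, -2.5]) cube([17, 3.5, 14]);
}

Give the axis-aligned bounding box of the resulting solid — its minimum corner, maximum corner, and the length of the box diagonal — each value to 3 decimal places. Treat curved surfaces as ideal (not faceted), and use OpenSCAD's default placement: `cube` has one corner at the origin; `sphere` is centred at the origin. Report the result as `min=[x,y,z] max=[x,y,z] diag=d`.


A = translate([-10, 1.2, -2.5]) cube([17, 3.5, 14]) → bbox [-10,1.2,-2.5] .. [7,4.7,11.5]
B = sphere(r=9.6) → bbox [-9.6,-9.6,-9.6] .. [9.6,9.6,9.6]
lo = A.lo+B.lo = [-10-9.6, 1.2-9.6, -2.5-9.6] = [-19.600,-8.400,-12.100]
hi = A.hi+B.hi = [7+9.6, 4.7+9.6, 11.5+9.6] = [16.600,14.300,21.100]
diag = √(36.2²+22.7²+33.2²) = √2927.97 = 54.111

min=[-19.600,-8.400,-12.100] max=[16.600,14.300,21.100] diag=54.111


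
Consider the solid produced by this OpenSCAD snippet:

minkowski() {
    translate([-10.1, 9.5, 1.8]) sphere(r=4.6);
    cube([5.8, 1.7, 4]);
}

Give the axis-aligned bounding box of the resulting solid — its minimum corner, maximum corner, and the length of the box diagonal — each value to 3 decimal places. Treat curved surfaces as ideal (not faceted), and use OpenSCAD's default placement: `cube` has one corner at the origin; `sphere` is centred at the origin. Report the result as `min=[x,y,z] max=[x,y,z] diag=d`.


min=[-14.700,4.900,-2.800] max=[0.300,15.800,10.400] diag=22.761

A = translate([-10.1, 9.5, 1.8]) sphere(r=4.6) → bbox [-14.7,4.9,-2.8] .. [-5.5,14.1,6.4]
B = cube([5.8, 1.7, 4]) → bbox [0,0,0] .. [5.8,1.7,4]
lo = A.lo+B.lo = [-14.7+0, 4.9+0, -2.8+0] = [-14.700,4.900,-2.800]
hi = A.hi+B.hi = [-5.5+5.8, 14.1+1.7, 6.4+4] = [0.300,15.800,10.400]
diag = √(15²+10.9²+13.2²) = √518.05 = 22.761


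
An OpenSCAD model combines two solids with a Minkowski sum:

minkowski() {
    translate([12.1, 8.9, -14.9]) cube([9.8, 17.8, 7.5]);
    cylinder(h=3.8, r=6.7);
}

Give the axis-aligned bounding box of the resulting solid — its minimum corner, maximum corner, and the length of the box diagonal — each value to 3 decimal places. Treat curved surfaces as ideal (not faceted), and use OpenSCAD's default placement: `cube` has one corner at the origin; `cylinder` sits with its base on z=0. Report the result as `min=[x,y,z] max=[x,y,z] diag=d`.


min=[5.400,2.200,-14.900] max=[28.600,33.400,-3.600] diag=40.489

A = translate([12.1, 8.9, -14.9]) cube([9.8, 17.8, 7.5]) → bbox [12.1,8.9,-14.9] .. [21.9,26.7,-7.4]
B = cylinder(h=3.8, r=6.7) → bbox [-6.7,-6.7,0] .. [6.7,6.7,3.8]
lo = A.lo+B.lo = [12.1-6.7, 8.9-6.7, -14.9+0] = [5.400,2.200,-14.900]
hi = A.hi+B.hi = [21.9+6.7, 26.7+6.7, -7.4+3.8] = [28.600,33.400,-3.600]
diag = √(23.2²+31.2²+11.3²) = √1639.37 = 40.489


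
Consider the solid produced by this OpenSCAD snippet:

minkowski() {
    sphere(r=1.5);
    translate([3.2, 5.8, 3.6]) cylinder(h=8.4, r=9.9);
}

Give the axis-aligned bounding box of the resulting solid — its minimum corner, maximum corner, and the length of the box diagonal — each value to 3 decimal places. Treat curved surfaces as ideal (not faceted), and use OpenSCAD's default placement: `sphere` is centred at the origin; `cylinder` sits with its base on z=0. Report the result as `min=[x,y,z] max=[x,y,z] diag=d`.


min=[-8.200,-5.600,2.100] max=[14.600,17.200,13.500] diag=34.200

A = translate([3.2, 5.8, 3.6]) cylinder(h=8.4, r=9.9) → bbox [-6.7,-4.1,3.6] .. [13.1,15.7,12]
B = sphere(r=1.5) → bbox [-1.5,-1.5,-1.5] .. [1.5,1.5,1.5]
lo = A.lo+B.lo = [-6.7-1.5, -4.1-1.5, 3.6-1.5] = [-8.200,-5.600,2.100]
hi = A.hi+B.hi = [13.1+1.5, 15.7+1.5, 12+1.5] = [14.600,17.200,13.500]
diag = √(22.8²+22.8²+11.4²) = √1169.64 = 34.200


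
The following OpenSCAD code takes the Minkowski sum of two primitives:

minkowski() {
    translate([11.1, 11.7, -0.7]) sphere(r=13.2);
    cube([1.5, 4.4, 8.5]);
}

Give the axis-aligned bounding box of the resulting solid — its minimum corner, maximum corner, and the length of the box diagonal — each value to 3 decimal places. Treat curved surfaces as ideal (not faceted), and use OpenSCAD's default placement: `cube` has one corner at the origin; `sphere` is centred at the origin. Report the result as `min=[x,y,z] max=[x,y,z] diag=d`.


A = translate([11.1, 11.7, -0.7]) sphere(r=13.2) → bbox [-2.1,-1.5,-13.9] .. [24.3,24.9,12.5]
B = cube([1.5, 4.4, 8.5]) → bbox [0,0,0] .. [1.5,4.4,8.5]
lo = A.lo+B.lo = [-2.1+0, -1.5+0, -13.9+0] = [-2.100,-1.500,-13.900]
hi = A.hi+B.hi = [24.3+1.5, 24.9+4.4, 12.5+8.5] = [25.800,29.300,21.000]
diag = √(27.9²+30.8²+34.9²) = √2945.06 = 54.268

min=[-2.100,-1.500,-13.900] max=[25.800,29.300,21.000] diag=54.268


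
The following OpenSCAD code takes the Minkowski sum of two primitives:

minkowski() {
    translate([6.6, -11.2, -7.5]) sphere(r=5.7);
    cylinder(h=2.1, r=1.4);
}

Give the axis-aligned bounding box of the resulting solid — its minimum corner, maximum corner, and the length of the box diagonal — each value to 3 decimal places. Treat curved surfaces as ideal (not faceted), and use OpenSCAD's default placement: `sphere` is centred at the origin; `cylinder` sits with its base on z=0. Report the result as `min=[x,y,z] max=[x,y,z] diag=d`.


A = translate([6.6, -11.2, -7.5]) sphere(r=5.7) → bbox [0.9,-16.9,-13.2] .. [12.3,-5.5,-1.8]
B = cylinder(h=2.1, r=1.4) → bbox [-1.4,-1.4,0] .. [1.4,1.4,2.1]
lo = A.lo+B.lo = [0.9-1.4, -16.9-1.4, -13.2+0] = [-0.500,-18.300,-13.200]
hi = A.hi+B.hi = [12.3+1.4, -5.5+1.4, -1.8+2.1] = [13.700,-4.100,0.300]
diag = √(14.2²+14.2²+13.5²) = √585.53 = 24.198

min=[-0.500,-18.300,-13.200] max=[13.700,-4.100,0.300] diag=24.198


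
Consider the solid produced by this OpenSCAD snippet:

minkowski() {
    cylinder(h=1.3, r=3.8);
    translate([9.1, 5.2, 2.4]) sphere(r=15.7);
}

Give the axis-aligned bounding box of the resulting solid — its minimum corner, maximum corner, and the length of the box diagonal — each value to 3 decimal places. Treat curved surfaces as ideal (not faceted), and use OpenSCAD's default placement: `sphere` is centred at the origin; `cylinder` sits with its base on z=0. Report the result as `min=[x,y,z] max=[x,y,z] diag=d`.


min=[-10.400,-14.300,-13.300] max=[28.600,24.700,19.400] diag=64.119

A = translate([9.1, 5.2, 2.4]) sphere(r=15.7) → bbox [-6.6,-10.5,-13.3] .. [24.8,20.9,18.1]
B = cylinder(h=1.3, r=3.8) → bbox [-3.8,-3.8,0] .. [3.8,3.8,1.3]
lo = A.lo+B.lo = [-6.6-3.8, -10.5-3.8, -13.3+0] = [-10.400,-14.300,-13.300]
hi = A.hi+B.hi = [24.8+3.8, 20.9+3.8, 18.1+1.3] = [28.600,24.700,19.400]
diag = √(39²+39²+32.7²) = √4111.29 = 64.119


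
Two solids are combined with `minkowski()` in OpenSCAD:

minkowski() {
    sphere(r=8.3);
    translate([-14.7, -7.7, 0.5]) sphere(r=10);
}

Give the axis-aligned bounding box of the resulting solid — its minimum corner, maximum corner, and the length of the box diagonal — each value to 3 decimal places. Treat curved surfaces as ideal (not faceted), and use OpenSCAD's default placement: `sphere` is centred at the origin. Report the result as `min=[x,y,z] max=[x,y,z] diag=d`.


A = translate([-14.7, -7.7, 0.5]) sphere(r=10) → bbox [-24.7,-17.7,-9.5] .. [-4.7,2.3,10.5]
B = sphere(r=8.3) → bbox [-8.3,-8.3,-8.3] .. [8.3,8.3,8.3]
lo = A.lo+B.lo = [-24.7-8.3, -17.7-8.3, -9.5-8.3] = [-33.000,-26.000,-17.800]
hi = A.hi+B.hi = [-4.7+8.3, 2.3+8.3, 10.5+8.3] = [3.600,10.600,18.800]
diag = √(36.6²+36.6²+36.6²) = √4018.68 = 63.393

min=[-33.000,-26.000,-17.800] max=[3.600,10.600,18.800] diag=63.393


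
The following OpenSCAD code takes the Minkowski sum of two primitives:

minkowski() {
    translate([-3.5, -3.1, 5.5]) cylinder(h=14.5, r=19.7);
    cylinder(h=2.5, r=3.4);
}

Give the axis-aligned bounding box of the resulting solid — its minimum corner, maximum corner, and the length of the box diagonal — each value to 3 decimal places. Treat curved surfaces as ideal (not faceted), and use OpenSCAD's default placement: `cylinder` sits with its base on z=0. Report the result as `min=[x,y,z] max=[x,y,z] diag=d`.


A = translate([-3.5, -3.1, 5.5]) cylinder(h=14.5, r=19.7) → bbox [-23.2,-22.8,5.5] .. [16.2,16.6,20]
B = cylinder(h=2.5, r=3.4) → bbox [-3.4,-3.4,0] .. [3.4,3.4,2.5]
lo = A.lo+B.lo = [-23.2-3.4, -22.8-3.4, 5.5+0] = [-26.600,-26.200,5.500]
hi = A.hi+B.hi = [16.2+3.4, 16.6+3.4, 20+2.5] = [19.600,20.000,22.500]
diag = √(46.2²+46.2²+17²) = √4557.88 = 67.512

min=[-26.600,-26.200,5.500] max=[19.600,20.000,22.500] diag=67.512


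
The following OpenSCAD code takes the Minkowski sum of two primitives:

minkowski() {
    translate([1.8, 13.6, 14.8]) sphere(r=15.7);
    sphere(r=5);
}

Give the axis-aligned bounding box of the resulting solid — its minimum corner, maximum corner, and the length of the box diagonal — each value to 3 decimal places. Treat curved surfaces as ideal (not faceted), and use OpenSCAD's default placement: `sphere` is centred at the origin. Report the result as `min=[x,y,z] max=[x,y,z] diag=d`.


A = translate([1.8, 13.6, 14.8]) sphere(r=15.7) → bbox [-13.9,-2.1,-0.9] .. [17.5,29.3,30.5]
B = sphere(r=5) → bbox [-5,-5,-5] .. [5,5,5]
lo = A.lo+B.lo = [-13.9-5, -2.1-5, -0.9-5] = [-18.900,-7.100,-5.900]
hi = A.hi+B.hi = [17.5+5, 29.3+5, 30.5+5] = [22.500,34.300,35.500]
diag = √(41.4²+41.4²+41.4²) = √5141.88 = 71.707

min=[-18.900,-7.100,-5.900] max=[22.500,34.300,35.500] diag=71.707


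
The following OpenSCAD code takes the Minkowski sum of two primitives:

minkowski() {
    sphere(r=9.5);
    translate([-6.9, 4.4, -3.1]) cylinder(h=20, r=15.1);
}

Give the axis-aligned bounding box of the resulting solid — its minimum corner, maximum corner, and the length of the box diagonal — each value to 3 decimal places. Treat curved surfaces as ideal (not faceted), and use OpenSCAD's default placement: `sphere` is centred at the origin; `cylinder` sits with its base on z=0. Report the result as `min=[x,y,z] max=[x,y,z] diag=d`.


A = translate([-6.9, 4.4, -3.1]) cylinder(h=20, r=15.1) → bbox [-22,-10.7,-3.1] .. [8.2,19.5,16.9]
B = sphere(r=9.5) → bbox [-9.5,-9.5,-9.5] .. [9.5,9.5,9.5]
lo = A.lo+B.lo = [-22-9.5, -10.7-9.5, -3.1-9.5] = [-31.500,-20.200,-12.600]
hi = A.hi+B.hi = [8.2+9.5, 19.5+9.5, 16.9+9.5] = [17.700,29.000,26.400]
diag = √(49.2²+49.2²+39²) = √6362.28 = 79.764

min=[-31.500,-20.200,-12.600] max=[17.700,29.000,26.400] diag=79.764


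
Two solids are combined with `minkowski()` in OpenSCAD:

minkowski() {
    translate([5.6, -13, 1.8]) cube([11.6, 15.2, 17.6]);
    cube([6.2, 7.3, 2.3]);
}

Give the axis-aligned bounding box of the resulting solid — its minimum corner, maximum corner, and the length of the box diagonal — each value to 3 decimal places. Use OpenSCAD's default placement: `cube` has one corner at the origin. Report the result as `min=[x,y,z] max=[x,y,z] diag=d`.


min=[5.600,-13.000,1.800] max=[23.400,9.500,21.700] diag=34.916

A = translate([5.6, -13, 1.8]) cube([11.6, 15.2, 17.6]) → bbox [5.6,-13,1.8] .. [17.2,2.2,19.4]
B = cube([6.2, 7.3, 2.3]) → bbox [0,0,0] .. [6.2,7.3,2.3]
lo = A.lo+B.lo = [5.6+0, -13+0, 1.8+0] = [5.600,-13.000,1.800]
hi = A.hi+B.hi = [17.2+6.2, 2.2+7.3, 19.4+2.3] = [23.400,9.500,21.700]
diag = √(17.8²+22.5²+19.9²) = √1219.1 = 34.916


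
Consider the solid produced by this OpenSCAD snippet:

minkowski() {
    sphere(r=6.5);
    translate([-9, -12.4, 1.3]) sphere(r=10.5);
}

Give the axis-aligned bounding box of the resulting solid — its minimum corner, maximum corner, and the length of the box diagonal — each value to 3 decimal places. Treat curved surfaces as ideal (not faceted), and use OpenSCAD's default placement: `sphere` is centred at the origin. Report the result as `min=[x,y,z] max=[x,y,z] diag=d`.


min=[-26.000,-29.400,-15.700] max=[8.000,4.600,18.300] diag=58.890

A = translate([-9, -12.4, 1.3]) sphere(r=10.5) → bbox [-19.5,-22.9,-9.2] .. [1.5,-1.9,11.8]
B = sphere(r=6.5) → bbox [-6.5,-6.5,-6.5] .. [6.5,6.5,6.5]
lo = A.lo+B.lo = [-19.5-6.5, -22.9-6.5, -9.2-6.5] = [-26.000,-29.400,-15.700]
hi = A.hi+B.hi = [1.5+6.5, -1.9+6.5, 11.8+6.5] = [8.000,4.600,18.300]
diag = √(34²+34²+34²) = √3468 = 58.890


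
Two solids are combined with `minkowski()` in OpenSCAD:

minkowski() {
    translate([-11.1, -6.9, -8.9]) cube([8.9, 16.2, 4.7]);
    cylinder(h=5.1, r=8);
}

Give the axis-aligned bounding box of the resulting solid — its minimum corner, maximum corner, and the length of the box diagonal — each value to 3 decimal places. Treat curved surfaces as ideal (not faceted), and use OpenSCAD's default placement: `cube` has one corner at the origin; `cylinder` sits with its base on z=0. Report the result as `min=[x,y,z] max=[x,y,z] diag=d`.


min=[-19.100,-14.900,-8.900] max=[5.800,17.300,0.900] diag=41.868

A = translate([-11.1, -6.9, -8.9]) cube([8.9, 16.2, 4.7]) → bbox [-11.1,-6.9,-8.9] .. [-2.2,9.3,-4.2]
B = cylinder(h=5.1, r=8) → bbox [-8,-8,0] .. [8,8,5.1]
lo = A.lo+B.lo = [-11.1-8, -6.9-8, -8.9+0] = [-19.100,-14.900,-8.900]
hi = A.hi+B.hi = [-2.2+8, 9.3+8, -4.2+5.1] = [5.800,17.300,0.900]
diag = √(24.9²+32.2²+9.8²) = √1752.89 = 41.868


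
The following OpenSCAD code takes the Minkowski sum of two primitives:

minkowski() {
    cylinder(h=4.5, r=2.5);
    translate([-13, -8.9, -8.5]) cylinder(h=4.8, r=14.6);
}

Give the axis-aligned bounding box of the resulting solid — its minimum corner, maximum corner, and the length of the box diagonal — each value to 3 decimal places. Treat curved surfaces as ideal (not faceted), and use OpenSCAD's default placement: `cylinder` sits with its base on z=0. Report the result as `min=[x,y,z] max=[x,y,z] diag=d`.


A = translate([-13, -8.9, -8.5]) cylinder(h=4.8, r=14.6) → bbox [-27.6,-23.5,-8.5] .. [1.6,5.7,-3.7]
B = cylinder(h=4.5, r=2.5) → bbox [-2.5,-2.5,0] .. [2.5,2.5,4.5]
lo = A.lo+B.lo = [-27.6-2.5, -23.5-2.5, -8.5+0] = [-30.100,-26.000,-8.500]
hi = A.hi+B.hi = [1.6+2.5, 5.7+2.5, -3.7+4.5] = [4.100,8.200,0.800]
diag = √(34.2²+34.2²+9.3²) = √2425.77 = 49.252

min=[-30.100,-26.000,-8.500] max=[4.100,8.200,0.800] diag=49.252


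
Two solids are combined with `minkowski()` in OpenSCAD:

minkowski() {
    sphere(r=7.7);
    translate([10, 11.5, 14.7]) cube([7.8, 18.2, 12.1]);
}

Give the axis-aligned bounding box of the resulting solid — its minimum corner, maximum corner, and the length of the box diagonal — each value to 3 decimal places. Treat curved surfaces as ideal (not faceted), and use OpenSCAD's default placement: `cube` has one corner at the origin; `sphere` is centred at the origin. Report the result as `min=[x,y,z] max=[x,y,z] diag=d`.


min=[2.300,3.800,7.000] max=[25.500,37.400,34.500] diag=49.229

A = translate([10, 11.5, 14.7]) cube([7.8, 18.2, 12.1]) → bbox [10,11.5,14.7] .. [17.8,29.7,26.8]
B = sphere(r=7.7) → bbox [-7.7,-7.7,-7.7] .. [7.7,7.7,7.7]
lo = A.lo+B.lo = [10-7.7, 11.5-7.7, 14.7-7.7] = [2.300,3.800,7.000]
hi = A.hi+B.hi = [17.8+7.7, 29.7+7.7, 26.8+7.7] = [25.500,37.400,34.500]
diag = √(23.2²+33.6²+27.5²) = √2423.45 = 49.229


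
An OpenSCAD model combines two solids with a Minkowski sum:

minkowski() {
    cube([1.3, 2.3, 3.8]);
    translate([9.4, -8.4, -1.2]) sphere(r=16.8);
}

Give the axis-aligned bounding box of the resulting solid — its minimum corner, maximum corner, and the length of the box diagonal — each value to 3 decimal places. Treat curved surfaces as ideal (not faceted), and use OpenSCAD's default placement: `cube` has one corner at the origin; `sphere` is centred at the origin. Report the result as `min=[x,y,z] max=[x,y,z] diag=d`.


A = translate([9.4, -8.4, -1.2]) sphere(r=16.8) → bbox [-7.4,-25.2,-18] .. [26.2,8.4,15.6]
B = cube([1.3, 2.3, 3.8]) → bbox [0,0,0] .. [1.3,2.3,3.8]
lo = A.lo+B.lo = [-7.4+0, -25.2+0, -18+0] = [-7.400,-25.200,-18.000]
hi = A.hi+B.hi = [26.2+1.3, 8.4+2.3, 15.6+3.8] = [27.500,10.700,19.400]
diag = √(34.9²+35.9²+37.4²) = √3905.58 = 62.495

min=[-7.400,-25.200,-18.000] max=[27.500,10.700,19.400] diag=62.495


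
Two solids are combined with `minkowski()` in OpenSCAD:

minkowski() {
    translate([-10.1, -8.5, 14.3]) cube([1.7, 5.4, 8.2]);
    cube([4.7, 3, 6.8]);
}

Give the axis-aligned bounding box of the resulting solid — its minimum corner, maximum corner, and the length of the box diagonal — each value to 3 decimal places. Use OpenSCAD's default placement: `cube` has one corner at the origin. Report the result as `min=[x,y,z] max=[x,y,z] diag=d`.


min=[-10.100,-8.500,14.300] max=[-3.700,-0.100,29.300] diag=18.344

A = translate([-10.1, -8.5, 14.3]) cube([1.7, 5.4, 8.2]) → bbox [-10.1,-8.5,14.3] .. [-8.4,-3.1,22.5]
B = cube([4.7, 3, 6.8]) → bbox [0,0,0] .. [4.7,3,6.8]
lo = A.lo+B.lo = [-10.1+0, -8.5+0, 14.3+0] = [-10.100,-8.500,14.300]
hi = A.hi+B.hi = [-8.4+4.7, -3.1+3, 22.5+6.8] = [-3.700,-0.100,29.300]
diag = √(6.4²+8.4²+15²) = √336.52 = 18.344


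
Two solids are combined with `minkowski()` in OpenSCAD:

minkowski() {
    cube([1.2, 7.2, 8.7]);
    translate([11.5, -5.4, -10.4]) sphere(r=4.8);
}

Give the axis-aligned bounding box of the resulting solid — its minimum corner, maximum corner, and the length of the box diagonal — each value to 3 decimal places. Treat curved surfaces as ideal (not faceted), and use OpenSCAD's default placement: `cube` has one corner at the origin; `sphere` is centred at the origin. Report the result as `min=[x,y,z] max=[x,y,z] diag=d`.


min=[6.700,-10.200,-15.200] max=[17.500,6.600,3.100] diag=27.088

A = translate([11.5, -5.4, -10.4]) sphere(r=4.8) → bbox [6.7,-10.2,-15.2] .. [16.3,-0.6,-5.6]
B = cube([1.2, 7.2, 8.7]) → bbox [0,0,0] .. [1.2,7.2,8.7]
lo = A.lo+B.lo = [6.7+0, -10.2+0, -15.2+0] = [6.700,-10.200,-15.200]
hi = A.hi+B.hi = [16.3+1.2, -0.6+7.2, -5.6+8.7] = [17.500,6.600,3.100]
diag = √(10.8²+16.8²+18.3²) = √733.77 = 27.088


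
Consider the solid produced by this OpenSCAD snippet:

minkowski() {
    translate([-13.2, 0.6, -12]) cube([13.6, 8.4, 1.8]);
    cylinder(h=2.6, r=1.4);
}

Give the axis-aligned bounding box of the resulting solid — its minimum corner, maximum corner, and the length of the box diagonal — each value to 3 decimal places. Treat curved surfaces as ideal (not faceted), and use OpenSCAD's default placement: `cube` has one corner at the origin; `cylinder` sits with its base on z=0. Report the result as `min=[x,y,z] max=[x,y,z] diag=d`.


A = translate([-13.2, 0.6, -12]) cube([13.6, 8.4, 1.8]) → bbox [-13.2,0.6,-12] .. [0.4,9,-10.2]
B = cylinder(h=2.6, r=1.4) → bbox [-1.4,-1.4,0] .. [1.4,1.4,2.6]
lo = A.lo+B.lo = [-13.2-1.4, 0.6-1.4, -12+0] = [-14.600,-0.800,-12.000]
hi = A.hi+B.hi = [0.4+1.4, 9+1.4, -10.2+2.6] = [1.800,10.400,-7.600]
diag = √(16.4²+11.2²+4.4²) = √413.76 = 20.341

min=[-14.600,-0.800,-12.000] max=[1.800,10.400,-7.600] diag=20.341


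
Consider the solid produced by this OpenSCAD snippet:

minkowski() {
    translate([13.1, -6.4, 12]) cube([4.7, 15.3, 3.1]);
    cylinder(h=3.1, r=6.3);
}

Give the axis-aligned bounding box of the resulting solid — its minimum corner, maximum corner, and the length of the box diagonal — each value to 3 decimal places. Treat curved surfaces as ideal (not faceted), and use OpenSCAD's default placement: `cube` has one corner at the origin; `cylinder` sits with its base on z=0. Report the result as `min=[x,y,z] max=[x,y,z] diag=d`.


min=[6.800,-12.700,12.000] max=[24.100,15.200,18.200] diag=33.409

A = translate([13.1, -6.4, 12]) cube([4.7, 15.3, 3.1]) → bbox [13.1,-6.4,12] .. [17.8,8.9,15.1]
B = cylinder(h=3.1, r=6.3) → bbox [-6.3,-6.3,0] .. [6.3,6.3,3.1]
lo = A.lo+B.lo = [13.1-6.3, -6.4-6.3, 12+0] = [6.800,-12.700,12.000]
hi = A.hi+B.hi = [17.8+6.3, 8.9+6.3, 15.1+3.1] = [24.100,15.200,18.200]
diag = √(17.3²+27.9²+6.2²) = √1116.14 = 33.409


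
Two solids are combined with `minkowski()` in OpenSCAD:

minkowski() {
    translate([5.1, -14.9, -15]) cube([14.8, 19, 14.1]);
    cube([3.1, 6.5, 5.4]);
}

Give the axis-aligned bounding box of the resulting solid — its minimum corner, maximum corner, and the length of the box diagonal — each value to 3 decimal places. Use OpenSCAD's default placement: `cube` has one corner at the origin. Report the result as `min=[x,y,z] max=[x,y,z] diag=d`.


min=[5.100,-14.900,-15.000] max=[23.000,10.600,4.500] diag=36.755

A = translate([5.1, -14.9, -15]) cube([14.8, 19, 14.1]) → bbox [5.1,-14.9,-15] .. [19.9,4.1,-0.9]
B = cube([3.1, 6.5, 5.4]) → bbox [0,0,0] .. [3.1,6.5,5.4]
lo = A.lo+B.lo = [5.1+0, -14.9+0, -15+0] = [5.100,-14.900,-15.000]
hi = A.hi+B.hi = [19.9+3.1, 4.1+6.5, -0.9+5.4] = [23.000,10.600,4.500]
diag = √(17.9²+25.5²+19.5²) = √1350.91 = 36.755


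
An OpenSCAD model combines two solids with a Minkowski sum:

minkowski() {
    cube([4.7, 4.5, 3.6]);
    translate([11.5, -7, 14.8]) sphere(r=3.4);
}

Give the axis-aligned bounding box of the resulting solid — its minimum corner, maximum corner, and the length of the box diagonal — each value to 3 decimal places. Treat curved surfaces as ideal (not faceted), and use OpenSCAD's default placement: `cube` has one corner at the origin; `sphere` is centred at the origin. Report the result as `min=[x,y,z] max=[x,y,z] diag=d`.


min=[8.100,-10.400,11.400] max=[19.600,0.900,21.800] diag=19.186

A = translate([11.5, -7, 14.8]) sphere(r=3.4) → bbox [8.1,-10.4,11.4] .. [14.9,-3.6,18.2]
B = cube([4.7, 4.5, 3.6]) → bbox [0,0,0] .. [4.7,4.5,3.6]
lo = A.lo+B.lo = [8.1+0, -10.4+0, 11.4+0] = [8.100,-10.400,11.400]
hi = A.hi+B.hi = [14.9+4.7, -3.6+4.5, 18.2+3.6] = [19.600,0.900,21.800]
diag = √(11.5²+11.3²+10.4²) = √368.1 = 19.186


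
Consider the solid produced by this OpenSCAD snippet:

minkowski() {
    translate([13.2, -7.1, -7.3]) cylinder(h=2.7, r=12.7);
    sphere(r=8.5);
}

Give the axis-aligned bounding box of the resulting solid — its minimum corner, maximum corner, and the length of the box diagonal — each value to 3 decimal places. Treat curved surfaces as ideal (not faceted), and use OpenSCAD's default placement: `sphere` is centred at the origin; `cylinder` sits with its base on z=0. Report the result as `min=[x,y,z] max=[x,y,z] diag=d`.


A = translate([13.2, -7.1, -7.3]) cylinder(h=2.7, r=12.7) → bbox [0.5,-19.8,-7.3] .. [25.9,5.6,-4.6]
B = sphere(r=8.5) → bbox [-8.5,-8.5,-8.5] .. [8.5,8.5,8.5]
lo = A.lo+B.lo = [0.5-8.5, -19.8-8.5, -7.3-8.5] = [-8.000,-28.300,-15.800]
hi = A.hi+B.hi = [25.9+8.5, 5.6+8.5, -4.6+8.5] = [34.400,14.100,3.900]
diag = √(42.4²+42.4²+19.7²) = √3983.61 = 63.116

min=[-8.000,-28.300,-15.800] max=[34.400,14.100,3.900] diag=63.116


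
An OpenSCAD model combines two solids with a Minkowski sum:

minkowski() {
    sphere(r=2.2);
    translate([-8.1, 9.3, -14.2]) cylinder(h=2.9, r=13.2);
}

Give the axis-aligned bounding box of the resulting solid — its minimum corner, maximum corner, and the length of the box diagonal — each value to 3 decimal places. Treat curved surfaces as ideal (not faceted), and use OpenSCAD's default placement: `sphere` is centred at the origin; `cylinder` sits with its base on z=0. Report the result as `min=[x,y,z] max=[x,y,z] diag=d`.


A = translate([-8.1, 9.3, -14.2]) cylinder(h=2.9, r=13.2) → bbox [-21.3,-3.9,-14.2] .. [5.1,22.5,-11.3]
B = sphere(r=2.2) → bbox [-2.2,-2.2,-2.2] .. [2.2,2.2,2.2]
lo = A.lo+B.lo = [-21.3-2.2, -3.9-2.2, -14.2-2.2] = [-23.500,-6.100,-16.400]
hi = A.hi+B.hi = [5.1+2.2, 22.5+2.2, -11.3+2.2] = [7.300,24.700,-9.100]
diag = √(30.8²+30.8²+7.3²) = √1950.57 = 44.165

min=[-23.500,-6.100,-16.400] max=[7.300,24.700,-9.100] diag=44.165


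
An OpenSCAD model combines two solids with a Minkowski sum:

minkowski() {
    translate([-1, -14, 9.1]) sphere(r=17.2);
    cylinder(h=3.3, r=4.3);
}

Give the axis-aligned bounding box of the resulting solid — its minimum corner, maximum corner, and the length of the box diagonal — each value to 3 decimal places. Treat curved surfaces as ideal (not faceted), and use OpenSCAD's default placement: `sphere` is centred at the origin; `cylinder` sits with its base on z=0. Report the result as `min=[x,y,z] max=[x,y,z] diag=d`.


A = translate([-1, -14, 9.1]) sphere(r=17.2) → bbox [-18.2,-31.2,-8.1] .. [16.2,3.2,26.3]
B = cylinder(h=3.3, r=4.3) → bbox [-4.3,-4.3,0] .. [4.3,4.3,3.3]
lo = A.lo+B.lo = [-18.2-4.3, -31.2-4.3, -8.1+0] = [-22.500,-35.500,-8.100]
hi = A.hi+B.hi = [16.2+4.3, 3.2+4.3, 26.3+3.3] = [20.500,7.500,29.600]
diag = √(43²+43²+37.7²) = √5119.29 = 71.549

min=[-22.500,-35.500,-8.100] max=[20.500,7.500,29.600] diag=71.549


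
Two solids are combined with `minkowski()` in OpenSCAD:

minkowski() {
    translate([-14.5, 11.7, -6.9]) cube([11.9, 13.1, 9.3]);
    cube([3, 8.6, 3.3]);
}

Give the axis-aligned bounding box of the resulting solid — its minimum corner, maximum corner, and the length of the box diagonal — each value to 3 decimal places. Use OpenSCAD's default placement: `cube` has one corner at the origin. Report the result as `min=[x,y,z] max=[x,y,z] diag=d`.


A = translate([-14.5, 11.7, -6.9]) cube([11.9, 13.1, 9.3]) → bbox [-14.5,11.7,-6.9] .. [-2.6,24.8,2.4]
B = cube([3, 8.6, 3.3]) → bbox [0,0,0] .. [3,8.6,3.3]
lo = A.lo+B.lo = [-14.5+0, 11.7+0, -6.9+0] = [-14.500,11.700,-6.900]
hi = A.hi+B.hi = [-2.6+3, 24.8+8.6, 2.4+3.3] = [0.400,33.400,5.700]
diag = √(14.9²+21.7²+12.6²) = √851.66 = 29.183

min=[-14.500,11.700,-6.900] max=[0.400,33.400,5.700] diag=29.183


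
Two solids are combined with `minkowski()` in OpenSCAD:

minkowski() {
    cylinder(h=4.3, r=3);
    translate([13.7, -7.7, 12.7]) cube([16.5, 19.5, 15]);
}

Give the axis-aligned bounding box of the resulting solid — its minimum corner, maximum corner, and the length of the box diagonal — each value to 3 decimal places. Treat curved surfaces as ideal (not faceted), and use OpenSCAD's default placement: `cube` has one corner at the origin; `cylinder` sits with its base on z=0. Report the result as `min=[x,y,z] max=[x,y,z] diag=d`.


min=[10.700,-10.700,12.700] max=[33.200,14.800,32.000] diag=39.102

A = translate([13.7, -7.7, 12.7]) cube([16.5, 19.5, 15]) → bbox [13.7,-7.7,12.7] .. [30.2,11.8,27.7]
B = cylinder(h=4.3, r=3) → bbox [-3,-3,0] .. [3,3,4.3]
lo = A.lo+B.lo = [13.7-3, -7.7-3, 12.7+0] = [10.700,-10.700,12.700]
hi = A.hi+B.hi = [30.2+3, 11.8+3, 27.7+4.3] = [33.200,14.800,32.000]
diag = √(22.5²+25.5²+19.3²) = √1528.99 = 39.102


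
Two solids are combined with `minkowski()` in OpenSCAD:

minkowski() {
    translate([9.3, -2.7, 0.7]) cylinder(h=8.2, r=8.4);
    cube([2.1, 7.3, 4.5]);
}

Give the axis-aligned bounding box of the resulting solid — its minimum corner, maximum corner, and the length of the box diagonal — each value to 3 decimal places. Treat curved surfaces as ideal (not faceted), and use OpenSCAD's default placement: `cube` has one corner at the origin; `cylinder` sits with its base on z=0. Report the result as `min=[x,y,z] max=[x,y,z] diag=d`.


min=[0.900,-11.100,0.700] max=[19.800,13.000,13.400] diag=33.156

A = translate([9.3, -2.7, 0.7]) cylinder(h=8.2, r=8.4) → bbox [0.9,-11.1,0.7] .. [17.7,5.7,8.9]
B = cube([2.1, 7.3, 4.5]) → bbox [0,0,0] .. [2.1,7.3,4.5]
lo = A.lo+B.lo = [0.9+0, -11.1+0, 0.7+0] = [0.900,-11.100,0.700]
hi = A.hi+B.hi = [17.7+2.1, 5.7+7.3, 8.9+4.5] = [19.800,13.000,13.400]
diag = √(18.9²+24.1²+12.7²) = √1099.31 = 33.156


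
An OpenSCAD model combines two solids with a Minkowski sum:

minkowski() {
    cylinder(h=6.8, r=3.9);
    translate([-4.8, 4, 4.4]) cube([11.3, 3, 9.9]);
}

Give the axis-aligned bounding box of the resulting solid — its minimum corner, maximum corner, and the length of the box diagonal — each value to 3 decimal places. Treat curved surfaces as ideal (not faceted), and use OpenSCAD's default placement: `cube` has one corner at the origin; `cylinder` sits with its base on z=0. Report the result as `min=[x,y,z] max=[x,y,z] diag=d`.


min=[-8.700,0.100,4.400] max=[10.400,10.900,21.100] diag=27.574

A = translate([-4.8, 4, 4.4]) cube([11.3, 3, 9.9]) → bbox [-4.8,4,4.4] .. [6.5,7,14.3]
B = cylinder(h=6.8, r=3.9) → bbox [-3.9,-3.9,0] .. [3.9,3.9,6.8]
lo = A.lo+B.lo = [-4.8-3.9, 4-3.9, 4.4+0] = [-8.700,0.100,4.400]
hi = A.hi+B.hi = [6.5+3.9, 7+3.9, 14.3+6.8] = [10.400,10.900,21.100]
diag = √(19.1²+10.8²+16.7²) = √760.34 = 27.574


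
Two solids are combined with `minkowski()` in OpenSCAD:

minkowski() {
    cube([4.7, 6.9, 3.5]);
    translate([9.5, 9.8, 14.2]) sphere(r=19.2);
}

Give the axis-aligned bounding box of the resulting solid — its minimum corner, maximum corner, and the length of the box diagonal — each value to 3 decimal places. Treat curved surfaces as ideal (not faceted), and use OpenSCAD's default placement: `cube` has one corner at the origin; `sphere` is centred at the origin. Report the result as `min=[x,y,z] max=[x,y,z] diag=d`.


A = translate([9.5, 9.8, 14.2]) sphere(r=19.2) → bbox [-9.7,-9.4,-5] .. [28.7,29,33.4]
B = cube([4.7, 6.9, 3.5]) → bbox [0,0,0] .. [4.7,6.9,3.5]
lo = A.lo+B.lo = [-9.7+0, -9.4+0, -5+0] = [-9.700,-9.400,-5.000]
hi = A.hi+B.hi = [28.7+4.7, 29+6.9, 33.4+3.5] = [33.400,35.900,36.900]
diag = √(43.1²+45.3²+41.9²) = √5665.31 = 75.268

min=[-9.700,-9.400,-5.000] max=[33.400,35.900,36.900] diag=75.268


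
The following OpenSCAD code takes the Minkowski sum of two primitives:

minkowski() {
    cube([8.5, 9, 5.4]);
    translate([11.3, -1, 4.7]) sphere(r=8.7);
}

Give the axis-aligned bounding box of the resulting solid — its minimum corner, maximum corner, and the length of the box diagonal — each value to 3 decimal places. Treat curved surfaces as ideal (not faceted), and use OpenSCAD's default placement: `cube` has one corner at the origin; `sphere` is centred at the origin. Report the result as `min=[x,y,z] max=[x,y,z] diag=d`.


A = translate([11.3, -1, 4.7]) sphere(r=8.7) → bbox [2.6,-9.7,-4] .. [20,7.7,13.4]
B = cube([8.5, 9, 5.4]) → bbox [0,0,0] .. [8.5,9,5.4]
lo = A.lo+B.lo = [2.6+0, -9.7+0, -4+0] = [2.600,-9.700,-4.000]
hi = A.hi+B.hi = [20+8.5, 7.7+9, 13.4+5.4] = [28.500,16.700,18.800]
diag = √(25.9²+26.4²+22.8²) = √1887.61 = 43.447

min=[2.600,-9.700,-4.000] max=[28.500,16.700,18.800] diag=43.447


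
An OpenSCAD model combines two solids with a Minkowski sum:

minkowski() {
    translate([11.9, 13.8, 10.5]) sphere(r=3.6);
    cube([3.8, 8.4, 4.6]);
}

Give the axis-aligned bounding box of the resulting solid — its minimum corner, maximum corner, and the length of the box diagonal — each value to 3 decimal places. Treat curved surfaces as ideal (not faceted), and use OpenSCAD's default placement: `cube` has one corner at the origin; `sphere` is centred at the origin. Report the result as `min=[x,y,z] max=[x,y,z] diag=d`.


A = translate([11.9, 13.8, 10.5]) sphere(r=3.6) → bbox [8.3,10.2,6.9] .. [15.5,17.4,14.1]
B = cube([3.8, 8.4, 4.6]) → bbox [0,0,0] .. [3.8,8.4,4.6]
lo = A.lo+B.lo = [8.3+0, 10.2+0, 6.9+0] = [8.300,10.200,6.900]
hi = A.hi+B.hi = [15.5+3.8, 17.4+8.4, 14.1+4.6] = [19.300,25.800,18.700]
diag = √(11²+15.6²+11.8²) = √503.6 = 22.441

min=[8.300,10.200,6.900] max=[19.300,25.800,18.700] diag=22.441


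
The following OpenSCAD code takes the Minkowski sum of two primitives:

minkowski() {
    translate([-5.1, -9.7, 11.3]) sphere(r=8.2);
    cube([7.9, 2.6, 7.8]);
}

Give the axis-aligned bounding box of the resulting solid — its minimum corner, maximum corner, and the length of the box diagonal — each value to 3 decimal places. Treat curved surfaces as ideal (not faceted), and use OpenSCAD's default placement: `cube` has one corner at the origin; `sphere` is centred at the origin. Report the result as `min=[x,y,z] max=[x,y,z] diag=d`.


A = translate([-5.1, -9.7, 11.3]) sphere(r=8.2) → bbox [-13.3,-17.9,3.1] .. [3.1,-1.5,19.5]
B = cube([7.9, 2.6, 7.8]) → bbox [0,0,0] .. [7.9,2.6,7.8]
lo = A.lo+B.lo = [-13.3+0, -17.9+0, 3.1+0] = [-13.300,-17.900,3.100]
hi = A.hi+B.hi = [3.1+7.9, -1.5+2.6, 19.5+7.8] = [11.000,1.100,27.300]
diag = √(24.3²+19²+24.2²) = √1537.13 = 39.206

min=[-13.300,-17.900,3.100] max=[11.000,1.100,27.300] diag=39.206


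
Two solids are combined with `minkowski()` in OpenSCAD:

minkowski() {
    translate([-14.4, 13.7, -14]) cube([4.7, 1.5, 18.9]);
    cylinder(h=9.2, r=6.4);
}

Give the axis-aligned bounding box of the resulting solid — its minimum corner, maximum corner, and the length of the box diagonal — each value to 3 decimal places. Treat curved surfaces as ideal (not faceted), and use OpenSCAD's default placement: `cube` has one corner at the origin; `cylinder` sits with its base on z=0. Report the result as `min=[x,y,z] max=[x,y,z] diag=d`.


min=[-20.800,7.300,-14.000] max=[-3.300,21.600,14.100] diag=36.060

A = translate([-14.4, 13.7, -14]) cube([4.7, 1.5, 18.9]) → bbox [-14.4,13.7,-14] .. [-9.7,15.2,4.9]
B = cylinder(h=9.2, r=6.4) → bbox [-6.4,-6.4,0] .. [6.4,6.4,9.2]
lo = A.lo+B.lo = [-14.4-6.4, 13.7-6.4, -14+0] = [-20.800,7.300,-14.000]
hi = A.hi+B.hi = [-9.7+6.4, 15.2+6.4, 4.9+9.2] = [-3.300,21.600,14.100]
diag = √(17.5²+14.3²+28.1²) = √1300.35 = 36.060


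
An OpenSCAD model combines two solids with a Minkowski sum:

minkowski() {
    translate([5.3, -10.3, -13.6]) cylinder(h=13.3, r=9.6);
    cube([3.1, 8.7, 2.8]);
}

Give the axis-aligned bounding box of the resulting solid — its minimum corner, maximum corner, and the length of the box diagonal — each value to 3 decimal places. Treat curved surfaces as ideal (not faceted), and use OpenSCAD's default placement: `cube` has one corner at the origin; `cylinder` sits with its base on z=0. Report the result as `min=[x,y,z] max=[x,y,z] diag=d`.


A = translate([5.3, -10.3, -13.6]) cylinder(h=13.3, r=9.6) → bbox [-4.3,-19.9,-13.6] .. [14.9,-0.7,-0.3]
B = cube([3.1, 8.7, 2.8]) → bbox [0,0,0] .. [3.1,8.7,2.8]
lo = A.lo+B.lo = [-4.3+0, -19.9+0, -13.6+0] = [-4.300,-19.900,-13.600]
hi = A.hi+B.hi = [14.9+3.1, -0.7+8.7, -0.3+2.8] = [18.000,8.000,2.500]
diag = √(22.3²+27.9²+16.1²) = √1534.91 = 39.178

min=[-4.300,-19.900,-13.600] max=[18.000,8.000,2.500] diag=39.178


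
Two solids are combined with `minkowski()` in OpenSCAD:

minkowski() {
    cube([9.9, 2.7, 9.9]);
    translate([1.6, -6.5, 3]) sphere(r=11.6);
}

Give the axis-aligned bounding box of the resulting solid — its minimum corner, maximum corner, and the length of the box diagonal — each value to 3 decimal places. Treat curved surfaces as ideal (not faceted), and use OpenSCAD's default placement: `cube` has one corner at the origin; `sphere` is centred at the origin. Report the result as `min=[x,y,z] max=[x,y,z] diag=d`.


A = translate([1.6, -6.5, 3]) sphere(r=11.6) → bbox [-10,-18.1,-8.6] .. [13.2,5.1,14.6]
B = cube([9.9, 2.7, 9.9]) → bbox [0,0,0] .. [9.9,2.7,9.9]
lo = A.lo+B.lo = [-10+0, -18.1+0, -8.6+0] = [-10.000,-18.100,-8.600]
hi = A.hi+B.hi = [13.2+9.9, 5.1+2.7, 14.6+9.9] = [23.100,7.800,24.500]
diag = √(33.1²+25.9²+33.1²) = √2862.03 = 53.498

min=[-10.000,-18.100,-8.600] max=[23.100,7.800,24.500] diag=53.498


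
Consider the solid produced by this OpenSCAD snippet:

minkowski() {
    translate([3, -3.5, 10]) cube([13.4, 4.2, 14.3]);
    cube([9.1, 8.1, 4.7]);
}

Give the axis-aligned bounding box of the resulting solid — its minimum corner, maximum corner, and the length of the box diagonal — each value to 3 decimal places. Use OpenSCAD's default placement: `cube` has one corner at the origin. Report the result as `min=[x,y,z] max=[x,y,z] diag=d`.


min=[3.000,-3.500,10.000] max=[25.500,8.800,29.000] diag=31.915

A = translate([3, -3.5, 10]) cube([13.4, 4.2, 14.3]) → bbox [3,-3.5,10] .. [16.4,0.7,24.3]
B = cube([9.1, 8.1, 4.7]) → bbox [0,0,0] .. [9.1,8.1,4.7]
lo = A.lo+B.lo = [3+0, -3.5+0, 10+0] = [3.000,-3.500,10.000]
hi = A.hi+B.hi = [16.4+9.1, 0.7+8.1, 24.3+4.7] = [25.500,8.800,29.000]
diag = √(22.5²+12.3²+19²) = √1018.54 = 31.915


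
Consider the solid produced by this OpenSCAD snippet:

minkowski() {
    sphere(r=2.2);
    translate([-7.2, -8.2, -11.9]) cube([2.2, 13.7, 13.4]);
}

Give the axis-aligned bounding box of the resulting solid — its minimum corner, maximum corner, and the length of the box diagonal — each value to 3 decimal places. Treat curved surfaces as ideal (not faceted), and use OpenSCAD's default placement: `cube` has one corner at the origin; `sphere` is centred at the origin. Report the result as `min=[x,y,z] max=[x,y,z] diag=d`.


A = translate([-7.2, -8.2, -11.9]) cube([2.2, 13.7, 13.4]) → bbox [-7.2,-8.2,-11.9] .. [-5,5.5,1.5]
B = sphere(r=2.2) → bbox [-2.2,-2.2,-2.2] .. [2.2,2.2,2.2]
lo = A.lo+B.lo = [-7.2-2.2, -8.2-2.2, -11.9-2.2] = [-9.400,-10.400,-14.100]
hi = A.hi+B.hi = [-5+2.2, 5.5+2.2, 1.5+2.2] = [-2.800,7.700,3.700]
diag = √(6.6²+18.1²+17.8²) = √688.01 = 26.230

min=[-9.400,-10.400,-14.100] max=[-2.800,7.700,3.700] diag=26.230


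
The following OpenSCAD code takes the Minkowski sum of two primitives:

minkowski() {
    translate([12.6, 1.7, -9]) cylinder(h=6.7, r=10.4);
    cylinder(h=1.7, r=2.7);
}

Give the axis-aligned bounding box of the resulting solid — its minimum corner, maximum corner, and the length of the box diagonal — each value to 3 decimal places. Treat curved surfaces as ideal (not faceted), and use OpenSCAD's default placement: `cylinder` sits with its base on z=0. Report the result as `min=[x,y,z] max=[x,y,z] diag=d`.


A = translate([12.6, 1.7, -9]) cylinder(h=6.7, r=10.4) → bbox [2.2,-8.7,-9] .. [23,12.1,-2.3]
B = cylinder(h=1.7, r=2.7) → bbox [-2.7,-2.7,0] .. [2.7,2.7,1.7]
lo = A.lo+B.lo = [2.2-2.7, -8.7-2.7, -9+0] = [-0.500,-11.400,-9.000]
hi = A.hi+B.hi = [23+2.7, 12.1+2.7, -2.3+1.7] = [25.700,14.800,-0.600]
diag = √(26.2²+26.2²+8.4²) = √1443.44 = 37.993

min=[-0.500,-11.400,-9.000] max=[25.700,14.800,-0.600] diag=37.993
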